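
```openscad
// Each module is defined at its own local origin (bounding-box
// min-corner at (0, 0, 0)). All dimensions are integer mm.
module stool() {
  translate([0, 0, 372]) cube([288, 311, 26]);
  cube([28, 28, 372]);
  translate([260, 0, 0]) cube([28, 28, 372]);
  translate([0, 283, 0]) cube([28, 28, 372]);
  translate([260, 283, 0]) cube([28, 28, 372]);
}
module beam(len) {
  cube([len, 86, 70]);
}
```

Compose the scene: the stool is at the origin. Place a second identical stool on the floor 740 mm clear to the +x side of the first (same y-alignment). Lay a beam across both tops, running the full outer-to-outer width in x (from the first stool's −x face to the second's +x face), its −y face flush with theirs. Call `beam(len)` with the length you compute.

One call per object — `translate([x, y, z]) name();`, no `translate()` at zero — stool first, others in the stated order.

stool();
translate([1028, 0, 0]) stool();
translate([0, 0, 398]) beam(1316);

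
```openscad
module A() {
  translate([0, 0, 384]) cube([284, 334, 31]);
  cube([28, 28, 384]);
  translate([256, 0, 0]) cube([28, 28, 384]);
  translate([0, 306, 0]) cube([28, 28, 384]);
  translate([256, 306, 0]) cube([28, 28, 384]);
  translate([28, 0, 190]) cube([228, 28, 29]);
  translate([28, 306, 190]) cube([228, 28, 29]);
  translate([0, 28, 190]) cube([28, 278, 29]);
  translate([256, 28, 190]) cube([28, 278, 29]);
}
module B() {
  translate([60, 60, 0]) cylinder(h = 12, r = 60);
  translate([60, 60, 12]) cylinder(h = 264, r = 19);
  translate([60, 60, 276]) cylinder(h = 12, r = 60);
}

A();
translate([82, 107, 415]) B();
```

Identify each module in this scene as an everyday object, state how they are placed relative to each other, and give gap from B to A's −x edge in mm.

The spool's min-x is at 82; the stool's min-x is 0; gap = 82 mm.

A is a stool. B is a spool. The spool is on top of the stool, centred. The gap from the spool to the stool's −x edge is 82 mm.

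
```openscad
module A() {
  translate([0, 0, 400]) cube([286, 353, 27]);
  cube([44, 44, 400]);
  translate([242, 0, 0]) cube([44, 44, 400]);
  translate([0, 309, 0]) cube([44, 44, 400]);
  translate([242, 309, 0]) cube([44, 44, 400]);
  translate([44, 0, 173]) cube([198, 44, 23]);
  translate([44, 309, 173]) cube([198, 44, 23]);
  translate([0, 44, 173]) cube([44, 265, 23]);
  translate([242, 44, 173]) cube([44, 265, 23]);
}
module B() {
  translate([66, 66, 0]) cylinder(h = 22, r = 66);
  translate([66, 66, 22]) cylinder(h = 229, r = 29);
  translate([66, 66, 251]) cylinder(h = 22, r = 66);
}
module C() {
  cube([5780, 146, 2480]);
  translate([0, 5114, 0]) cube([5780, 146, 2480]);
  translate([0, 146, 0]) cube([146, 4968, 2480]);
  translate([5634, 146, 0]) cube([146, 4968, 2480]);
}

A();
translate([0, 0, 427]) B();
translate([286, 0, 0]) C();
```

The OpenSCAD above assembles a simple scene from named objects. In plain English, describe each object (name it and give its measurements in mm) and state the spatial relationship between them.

A is a four-legged stool. The seat is 286×353 mm, 27 mm thick, top at z = 427 mm. It stands on four square legs, each 44×44 mm in cross-section, from z = 0 to the seat underside, each flush with a corner of the seat. Four stretchers, 44 mm wide and 23 mm tall, connect adjacent legs with their undersides at z = 173 mm, each running between the inner faces of the legs it joins and aligned with the legs' outer faces on the other axis.

B is a spool: two coaxial disc flanges of radius 66 mm and thickness 22 mm, joined by a core cylinder of radius 29 mm and height 229 mm. The lower flange rests on z = 0 and the three cylinders share a vertical axis.

C is the wall frame of a small rectangular building: four walls, each 2480 mm tall and 146 mm thick, enclosing a footprint 5780 mm (x) by 5260 mm (y) outside-to-outside, with no floor or roof. The front and back walls (the −y and +y sides) span the full width; the two side walls fit between them.

The spool is on top of the stool. The house frame is against the stool's +x side, with their −y faces flush.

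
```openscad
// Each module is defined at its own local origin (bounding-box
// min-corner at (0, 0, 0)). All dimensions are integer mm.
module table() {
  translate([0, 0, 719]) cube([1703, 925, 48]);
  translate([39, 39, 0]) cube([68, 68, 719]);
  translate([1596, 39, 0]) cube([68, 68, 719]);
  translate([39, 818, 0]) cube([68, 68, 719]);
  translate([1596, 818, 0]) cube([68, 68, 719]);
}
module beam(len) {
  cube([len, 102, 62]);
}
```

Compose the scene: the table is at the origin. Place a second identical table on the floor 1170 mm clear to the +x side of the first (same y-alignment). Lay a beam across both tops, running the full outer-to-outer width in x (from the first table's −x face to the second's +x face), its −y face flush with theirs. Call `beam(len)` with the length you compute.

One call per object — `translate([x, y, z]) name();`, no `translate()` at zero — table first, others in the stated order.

table();
translate([2873, 0, 0]) table();
translate([0, 0, 767]) beam(4576);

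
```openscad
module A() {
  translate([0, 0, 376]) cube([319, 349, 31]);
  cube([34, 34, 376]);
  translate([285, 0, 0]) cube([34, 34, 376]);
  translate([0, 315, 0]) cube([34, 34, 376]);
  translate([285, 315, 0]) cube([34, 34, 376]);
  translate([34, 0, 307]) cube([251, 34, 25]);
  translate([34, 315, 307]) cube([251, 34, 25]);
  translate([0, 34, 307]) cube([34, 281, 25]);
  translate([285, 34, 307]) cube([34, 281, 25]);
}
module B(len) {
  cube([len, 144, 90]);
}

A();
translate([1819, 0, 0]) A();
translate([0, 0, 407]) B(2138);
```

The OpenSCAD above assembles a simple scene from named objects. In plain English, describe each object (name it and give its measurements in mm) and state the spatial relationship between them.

A is a simple wooden stool: a rectangular seat 319 mm (x) by 349 mm (y), 31 mm thick, top face at z = 407 mm, on four square legs, each 34×34 mm in cross-section. The legs rest on z = 0, each flush with a corner of the seat. Four stretchers, 34 mm wide and 25 mm tall, connect adjacent legs with their undersides at z = 307 mm, each running between the inner faces of the legs it joins and aligned with the legs' outer faces on the other axis.

B is a rectangular beam 2138 mm long (x), 144 mm deep (y), 90 mm thick (z).

The beam spans the tops of two stools placed 1500 mm apart, resting at z = 407 mm.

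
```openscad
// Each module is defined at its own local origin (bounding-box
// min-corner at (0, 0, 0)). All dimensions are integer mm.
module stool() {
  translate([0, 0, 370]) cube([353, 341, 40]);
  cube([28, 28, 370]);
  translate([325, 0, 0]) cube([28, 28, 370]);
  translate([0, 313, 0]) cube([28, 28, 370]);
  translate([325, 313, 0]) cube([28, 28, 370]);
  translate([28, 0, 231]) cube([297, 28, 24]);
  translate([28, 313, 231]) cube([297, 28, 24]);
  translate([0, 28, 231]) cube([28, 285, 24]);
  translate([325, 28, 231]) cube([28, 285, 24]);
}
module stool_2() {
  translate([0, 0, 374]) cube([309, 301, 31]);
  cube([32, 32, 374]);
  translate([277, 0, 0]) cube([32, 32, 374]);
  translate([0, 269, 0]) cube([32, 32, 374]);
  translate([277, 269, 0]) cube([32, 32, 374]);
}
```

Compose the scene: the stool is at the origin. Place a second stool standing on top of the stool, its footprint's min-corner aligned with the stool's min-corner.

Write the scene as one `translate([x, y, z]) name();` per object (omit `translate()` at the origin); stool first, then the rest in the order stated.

stool();
translate([0, 0, 410]) stool_2();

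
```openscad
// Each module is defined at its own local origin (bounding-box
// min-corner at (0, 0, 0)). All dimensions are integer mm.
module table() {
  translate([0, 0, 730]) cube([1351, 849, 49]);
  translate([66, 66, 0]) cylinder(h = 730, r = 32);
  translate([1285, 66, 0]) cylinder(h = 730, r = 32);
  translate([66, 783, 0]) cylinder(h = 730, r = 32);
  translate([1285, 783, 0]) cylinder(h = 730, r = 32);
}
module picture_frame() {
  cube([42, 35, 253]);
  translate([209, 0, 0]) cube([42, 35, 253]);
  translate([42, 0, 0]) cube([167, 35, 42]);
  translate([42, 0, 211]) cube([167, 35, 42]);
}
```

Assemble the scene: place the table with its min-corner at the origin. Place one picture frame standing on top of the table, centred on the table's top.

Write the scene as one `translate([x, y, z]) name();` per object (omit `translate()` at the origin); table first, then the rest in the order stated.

table();
translate([550, 407, 779]) picture_frame();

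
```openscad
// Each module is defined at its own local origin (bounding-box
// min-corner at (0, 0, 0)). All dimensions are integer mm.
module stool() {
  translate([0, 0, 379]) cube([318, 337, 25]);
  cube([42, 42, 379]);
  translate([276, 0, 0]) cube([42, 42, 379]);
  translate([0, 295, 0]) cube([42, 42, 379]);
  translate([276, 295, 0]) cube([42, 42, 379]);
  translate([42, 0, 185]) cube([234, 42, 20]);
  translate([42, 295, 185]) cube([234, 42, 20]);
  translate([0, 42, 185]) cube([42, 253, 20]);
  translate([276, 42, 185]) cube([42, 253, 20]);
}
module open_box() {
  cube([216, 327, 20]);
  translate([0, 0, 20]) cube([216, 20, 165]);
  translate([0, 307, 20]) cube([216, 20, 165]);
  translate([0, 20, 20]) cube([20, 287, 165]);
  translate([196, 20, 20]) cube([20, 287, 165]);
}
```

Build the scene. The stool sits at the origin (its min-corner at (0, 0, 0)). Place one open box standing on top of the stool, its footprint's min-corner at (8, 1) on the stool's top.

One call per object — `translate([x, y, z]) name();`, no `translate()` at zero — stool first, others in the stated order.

stool();
translate([8, 1, 404]) open_box();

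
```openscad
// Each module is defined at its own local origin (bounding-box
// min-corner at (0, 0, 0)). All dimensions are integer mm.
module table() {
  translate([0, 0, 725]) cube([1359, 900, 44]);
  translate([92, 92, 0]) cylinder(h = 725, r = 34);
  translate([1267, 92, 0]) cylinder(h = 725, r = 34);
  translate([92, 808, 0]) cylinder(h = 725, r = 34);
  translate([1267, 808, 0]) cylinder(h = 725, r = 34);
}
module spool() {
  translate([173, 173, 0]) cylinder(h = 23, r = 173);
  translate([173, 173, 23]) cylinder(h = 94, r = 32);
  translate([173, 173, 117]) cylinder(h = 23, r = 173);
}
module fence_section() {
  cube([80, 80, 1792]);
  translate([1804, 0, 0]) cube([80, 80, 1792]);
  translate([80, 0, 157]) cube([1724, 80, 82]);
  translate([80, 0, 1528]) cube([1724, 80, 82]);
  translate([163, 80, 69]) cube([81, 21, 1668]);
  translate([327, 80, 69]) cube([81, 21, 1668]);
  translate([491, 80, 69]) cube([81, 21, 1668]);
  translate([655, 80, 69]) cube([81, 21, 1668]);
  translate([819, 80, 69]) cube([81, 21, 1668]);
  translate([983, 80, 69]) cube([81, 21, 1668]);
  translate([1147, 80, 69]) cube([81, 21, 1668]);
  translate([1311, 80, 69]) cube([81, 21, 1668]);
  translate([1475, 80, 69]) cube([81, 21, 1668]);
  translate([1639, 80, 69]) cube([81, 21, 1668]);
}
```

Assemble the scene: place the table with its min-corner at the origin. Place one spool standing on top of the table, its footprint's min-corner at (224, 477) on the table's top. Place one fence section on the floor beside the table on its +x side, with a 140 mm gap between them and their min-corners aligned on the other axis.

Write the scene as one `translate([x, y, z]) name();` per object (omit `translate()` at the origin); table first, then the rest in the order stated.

table();
translate([224, 477, 769]) spool();
translate([1499, 0, 0]) fence_section();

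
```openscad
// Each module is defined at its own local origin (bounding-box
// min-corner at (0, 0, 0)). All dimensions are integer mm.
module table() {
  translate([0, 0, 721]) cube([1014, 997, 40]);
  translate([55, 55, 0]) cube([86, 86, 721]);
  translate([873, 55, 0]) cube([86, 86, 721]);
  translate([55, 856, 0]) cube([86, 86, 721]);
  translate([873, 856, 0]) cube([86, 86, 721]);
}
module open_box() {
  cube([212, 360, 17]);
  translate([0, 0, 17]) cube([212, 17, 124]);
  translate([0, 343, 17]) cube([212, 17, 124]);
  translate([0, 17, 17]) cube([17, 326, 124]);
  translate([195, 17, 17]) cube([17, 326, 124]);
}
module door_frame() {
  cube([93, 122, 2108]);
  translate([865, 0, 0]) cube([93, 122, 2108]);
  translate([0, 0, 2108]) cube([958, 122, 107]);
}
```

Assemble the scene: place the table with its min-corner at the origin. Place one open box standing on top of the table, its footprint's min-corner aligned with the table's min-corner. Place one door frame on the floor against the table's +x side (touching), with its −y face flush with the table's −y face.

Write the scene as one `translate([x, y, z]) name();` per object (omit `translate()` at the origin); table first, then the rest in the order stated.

table();
translate([0, 0, 761]) open_box();
translate([1014, 0, 0]) door_frame();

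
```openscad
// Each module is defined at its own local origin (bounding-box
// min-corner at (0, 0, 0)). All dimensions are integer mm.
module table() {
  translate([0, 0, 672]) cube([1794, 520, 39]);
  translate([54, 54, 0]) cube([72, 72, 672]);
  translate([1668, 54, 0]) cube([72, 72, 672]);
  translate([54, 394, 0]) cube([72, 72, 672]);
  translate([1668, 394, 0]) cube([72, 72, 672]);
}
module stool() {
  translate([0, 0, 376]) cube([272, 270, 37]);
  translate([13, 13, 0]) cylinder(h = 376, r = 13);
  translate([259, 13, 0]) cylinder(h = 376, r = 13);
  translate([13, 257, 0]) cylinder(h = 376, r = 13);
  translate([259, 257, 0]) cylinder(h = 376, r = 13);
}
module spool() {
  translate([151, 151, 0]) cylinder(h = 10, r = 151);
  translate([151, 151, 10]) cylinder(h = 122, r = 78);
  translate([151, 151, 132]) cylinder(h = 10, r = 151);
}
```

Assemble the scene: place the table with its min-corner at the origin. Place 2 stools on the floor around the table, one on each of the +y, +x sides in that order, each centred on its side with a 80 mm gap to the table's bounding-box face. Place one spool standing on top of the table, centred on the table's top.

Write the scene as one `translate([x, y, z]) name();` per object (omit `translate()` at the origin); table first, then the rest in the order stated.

table();
translate([761, 600, 0]) stool();
translate([1874, 125, 0]) stool();
translate([746, 109, 711]) spool();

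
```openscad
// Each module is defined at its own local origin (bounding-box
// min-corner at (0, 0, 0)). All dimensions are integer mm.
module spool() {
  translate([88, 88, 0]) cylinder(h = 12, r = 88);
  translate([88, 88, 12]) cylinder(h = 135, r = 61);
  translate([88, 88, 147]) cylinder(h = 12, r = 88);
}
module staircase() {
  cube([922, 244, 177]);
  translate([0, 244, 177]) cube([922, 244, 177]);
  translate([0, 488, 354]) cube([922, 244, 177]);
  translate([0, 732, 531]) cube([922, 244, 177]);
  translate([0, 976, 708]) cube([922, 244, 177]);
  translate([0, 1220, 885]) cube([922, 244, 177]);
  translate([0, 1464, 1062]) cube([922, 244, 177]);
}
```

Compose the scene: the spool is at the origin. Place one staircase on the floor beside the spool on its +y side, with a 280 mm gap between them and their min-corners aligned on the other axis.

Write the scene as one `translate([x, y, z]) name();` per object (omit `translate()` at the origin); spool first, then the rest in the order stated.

spool();
translate([0, 456, 0]) staircase();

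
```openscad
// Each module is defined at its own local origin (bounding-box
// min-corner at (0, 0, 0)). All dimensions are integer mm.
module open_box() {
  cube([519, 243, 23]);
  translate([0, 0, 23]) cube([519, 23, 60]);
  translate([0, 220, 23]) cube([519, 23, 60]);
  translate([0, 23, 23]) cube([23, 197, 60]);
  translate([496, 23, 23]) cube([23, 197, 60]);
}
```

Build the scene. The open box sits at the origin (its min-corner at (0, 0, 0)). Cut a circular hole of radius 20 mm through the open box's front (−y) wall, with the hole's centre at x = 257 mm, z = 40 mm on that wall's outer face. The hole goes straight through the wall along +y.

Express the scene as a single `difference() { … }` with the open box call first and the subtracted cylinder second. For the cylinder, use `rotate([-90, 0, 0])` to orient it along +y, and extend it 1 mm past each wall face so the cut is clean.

difference() {
  open_box();
  translate([257, -1, 40]) rotate([-90, 0, 0]) cylinder(h = 25, r = 20);
}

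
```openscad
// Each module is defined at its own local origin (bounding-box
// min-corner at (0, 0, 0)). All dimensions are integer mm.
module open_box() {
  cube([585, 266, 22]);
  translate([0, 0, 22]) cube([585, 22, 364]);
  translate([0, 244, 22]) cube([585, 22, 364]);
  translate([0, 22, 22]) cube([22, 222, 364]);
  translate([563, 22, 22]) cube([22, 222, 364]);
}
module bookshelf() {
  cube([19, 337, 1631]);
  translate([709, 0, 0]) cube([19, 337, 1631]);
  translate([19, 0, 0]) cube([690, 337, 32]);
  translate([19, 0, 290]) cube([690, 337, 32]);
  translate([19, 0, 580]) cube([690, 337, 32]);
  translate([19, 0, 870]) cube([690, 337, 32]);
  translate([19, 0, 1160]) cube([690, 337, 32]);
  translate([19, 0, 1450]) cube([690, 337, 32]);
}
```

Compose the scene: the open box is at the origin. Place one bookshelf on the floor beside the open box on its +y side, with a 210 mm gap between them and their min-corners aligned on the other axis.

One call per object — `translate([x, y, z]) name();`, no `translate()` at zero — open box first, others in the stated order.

open_box();
translate([0, 476, 0]) bookshelf();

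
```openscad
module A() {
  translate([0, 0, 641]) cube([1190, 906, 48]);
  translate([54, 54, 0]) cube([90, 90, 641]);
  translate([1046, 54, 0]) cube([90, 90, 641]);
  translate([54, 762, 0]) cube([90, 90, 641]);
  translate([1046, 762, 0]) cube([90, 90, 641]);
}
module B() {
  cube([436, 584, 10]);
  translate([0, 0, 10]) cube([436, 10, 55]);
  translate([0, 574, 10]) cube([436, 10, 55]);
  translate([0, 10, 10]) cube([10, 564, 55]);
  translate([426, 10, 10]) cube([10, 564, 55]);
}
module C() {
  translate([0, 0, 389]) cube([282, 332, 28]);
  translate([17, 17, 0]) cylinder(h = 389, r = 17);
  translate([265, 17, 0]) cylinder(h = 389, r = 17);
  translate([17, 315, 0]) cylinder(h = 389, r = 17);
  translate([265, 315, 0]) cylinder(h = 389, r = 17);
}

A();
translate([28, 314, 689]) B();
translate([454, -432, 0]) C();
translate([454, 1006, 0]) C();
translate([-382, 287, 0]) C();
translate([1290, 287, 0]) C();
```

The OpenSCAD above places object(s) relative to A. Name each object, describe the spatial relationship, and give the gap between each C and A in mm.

Each stool's nearest face is 100 mm from the table's bounding box.

A is a table. B is an open box. C is a stool. The open box is on top of the table. Four stools sit around the table at the −y, +y, −x, +x sides. The gap between each stool and the table is 100 mm.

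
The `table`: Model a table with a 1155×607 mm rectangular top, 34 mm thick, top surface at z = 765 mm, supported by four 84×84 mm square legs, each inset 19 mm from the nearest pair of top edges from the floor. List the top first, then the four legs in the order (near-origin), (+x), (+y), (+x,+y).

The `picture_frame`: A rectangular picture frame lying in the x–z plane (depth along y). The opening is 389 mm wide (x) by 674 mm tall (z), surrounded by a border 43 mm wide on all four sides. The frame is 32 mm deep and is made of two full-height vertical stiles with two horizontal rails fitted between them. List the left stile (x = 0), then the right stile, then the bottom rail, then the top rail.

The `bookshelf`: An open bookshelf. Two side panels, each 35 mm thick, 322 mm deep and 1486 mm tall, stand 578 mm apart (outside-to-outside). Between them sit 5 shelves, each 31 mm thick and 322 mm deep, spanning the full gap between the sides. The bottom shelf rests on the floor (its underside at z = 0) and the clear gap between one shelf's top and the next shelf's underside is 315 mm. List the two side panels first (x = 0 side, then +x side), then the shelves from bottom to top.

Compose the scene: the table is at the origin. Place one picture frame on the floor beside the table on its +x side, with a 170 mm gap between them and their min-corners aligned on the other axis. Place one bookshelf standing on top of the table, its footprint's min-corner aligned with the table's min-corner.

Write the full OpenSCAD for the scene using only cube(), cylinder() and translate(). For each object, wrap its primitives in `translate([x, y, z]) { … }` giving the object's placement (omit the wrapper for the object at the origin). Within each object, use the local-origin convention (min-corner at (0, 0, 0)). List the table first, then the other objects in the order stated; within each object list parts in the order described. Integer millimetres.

translate([0, 0, 731]) cube([1155, 607, 34]);
translate([19, 19, 0]) cube([84, 84, 731]);
translate([1052, 19, 0]) cube([84, 84, 731]);
translate([19, 504, 0]) cube([84, 84, 731]);
translate([1052, 504, 0]) cube([84, 84, 731]);
translate([1325, 0, 0]) {
  cube([43, 32, 760]);
  translate([432, 0, 0]) cube([43, 32, 760]);
  translate([43, 0, 0]) cube([389, 32, 43]);
  translate([43, 0, 717]) cube([389, 32, 43]);
}
translate([0, 0, 765]) {
  cube([35, 322, 1486]);
  translate([543, 0, 0]) cube([35, 322, 1486]);
  translate([35, 0, 0]) cube([508, 322, 31]);
  translate([35, 0, 346]) cube([508, 322, 31]);
  translate([35, 0, 692]) cube([508, 322, 31]);
  translate([35, 0, 1038]) cube([508, 322, 31]);
  translate([35, 0, 1384]) cube([508, 322, 31]);
}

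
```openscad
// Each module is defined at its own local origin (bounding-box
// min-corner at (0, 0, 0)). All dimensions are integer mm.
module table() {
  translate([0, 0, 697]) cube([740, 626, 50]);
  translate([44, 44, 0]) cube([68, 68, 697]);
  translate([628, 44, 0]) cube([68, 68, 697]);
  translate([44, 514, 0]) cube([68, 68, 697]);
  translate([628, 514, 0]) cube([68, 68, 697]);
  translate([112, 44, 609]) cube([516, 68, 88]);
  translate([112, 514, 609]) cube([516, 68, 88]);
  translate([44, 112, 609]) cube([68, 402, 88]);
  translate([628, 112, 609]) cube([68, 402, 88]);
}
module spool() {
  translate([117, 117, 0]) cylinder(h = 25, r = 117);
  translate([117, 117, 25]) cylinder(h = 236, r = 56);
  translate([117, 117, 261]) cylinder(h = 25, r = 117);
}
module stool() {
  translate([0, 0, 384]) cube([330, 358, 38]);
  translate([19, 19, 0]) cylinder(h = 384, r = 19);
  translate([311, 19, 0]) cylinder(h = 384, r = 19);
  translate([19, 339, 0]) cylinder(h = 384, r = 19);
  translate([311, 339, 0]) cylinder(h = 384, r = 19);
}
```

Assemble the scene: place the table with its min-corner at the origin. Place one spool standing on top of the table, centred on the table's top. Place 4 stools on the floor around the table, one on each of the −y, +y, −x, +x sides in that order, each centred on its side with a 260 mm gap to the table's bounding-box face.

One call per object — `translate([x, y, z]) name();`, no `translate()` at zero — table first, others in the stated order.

table();
translate([253, 196, 747]) spool();
translate([205, -618, 0]) stool();
translate([205, 886, 0]) stool();
translate([-590, 134, 0]) stool();
translate([1000, 134, 0]) stool();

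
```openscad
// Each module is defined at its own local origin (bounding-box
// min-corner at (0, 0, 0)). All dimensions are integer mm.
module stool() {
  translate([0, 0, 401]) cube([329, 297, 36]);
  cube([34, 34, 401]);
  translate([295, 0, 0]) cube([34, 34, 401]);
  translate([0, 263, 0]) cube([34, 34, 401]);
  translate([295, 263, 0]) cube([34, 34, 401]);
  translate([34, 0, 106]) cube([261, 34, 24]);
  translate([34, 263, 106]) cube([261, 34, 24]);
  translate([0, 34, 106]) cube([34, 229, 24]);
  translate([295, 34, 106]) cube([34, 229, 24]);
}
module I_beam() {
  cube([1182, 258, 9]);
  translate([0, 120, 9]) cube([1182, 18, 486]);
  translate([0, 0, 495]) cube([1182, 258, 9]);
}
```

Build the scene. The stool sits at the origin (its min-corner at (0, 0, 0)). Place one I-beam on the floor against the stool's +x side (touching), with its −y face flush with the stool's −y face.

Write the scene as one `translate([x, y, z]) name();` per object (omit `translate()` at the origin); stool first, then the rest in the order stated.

stool();
translate([329, 0, 0]) I_beam();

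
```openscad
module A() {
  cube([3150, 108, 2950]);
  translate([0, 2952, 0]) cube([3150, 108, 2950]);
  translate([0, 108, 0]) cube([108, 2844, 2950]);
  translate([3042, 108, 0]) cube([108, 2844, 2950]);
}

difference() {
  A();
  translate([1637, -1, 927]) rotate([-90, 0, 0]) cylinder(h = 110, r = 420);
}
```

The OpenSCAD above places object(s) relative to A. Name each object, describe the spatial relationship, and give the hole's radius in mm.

The subtracted cylinder has r = 420 mm.

A is a house frame. The house frame has a circular hole through its front wall. The hole's radius is 420 mm.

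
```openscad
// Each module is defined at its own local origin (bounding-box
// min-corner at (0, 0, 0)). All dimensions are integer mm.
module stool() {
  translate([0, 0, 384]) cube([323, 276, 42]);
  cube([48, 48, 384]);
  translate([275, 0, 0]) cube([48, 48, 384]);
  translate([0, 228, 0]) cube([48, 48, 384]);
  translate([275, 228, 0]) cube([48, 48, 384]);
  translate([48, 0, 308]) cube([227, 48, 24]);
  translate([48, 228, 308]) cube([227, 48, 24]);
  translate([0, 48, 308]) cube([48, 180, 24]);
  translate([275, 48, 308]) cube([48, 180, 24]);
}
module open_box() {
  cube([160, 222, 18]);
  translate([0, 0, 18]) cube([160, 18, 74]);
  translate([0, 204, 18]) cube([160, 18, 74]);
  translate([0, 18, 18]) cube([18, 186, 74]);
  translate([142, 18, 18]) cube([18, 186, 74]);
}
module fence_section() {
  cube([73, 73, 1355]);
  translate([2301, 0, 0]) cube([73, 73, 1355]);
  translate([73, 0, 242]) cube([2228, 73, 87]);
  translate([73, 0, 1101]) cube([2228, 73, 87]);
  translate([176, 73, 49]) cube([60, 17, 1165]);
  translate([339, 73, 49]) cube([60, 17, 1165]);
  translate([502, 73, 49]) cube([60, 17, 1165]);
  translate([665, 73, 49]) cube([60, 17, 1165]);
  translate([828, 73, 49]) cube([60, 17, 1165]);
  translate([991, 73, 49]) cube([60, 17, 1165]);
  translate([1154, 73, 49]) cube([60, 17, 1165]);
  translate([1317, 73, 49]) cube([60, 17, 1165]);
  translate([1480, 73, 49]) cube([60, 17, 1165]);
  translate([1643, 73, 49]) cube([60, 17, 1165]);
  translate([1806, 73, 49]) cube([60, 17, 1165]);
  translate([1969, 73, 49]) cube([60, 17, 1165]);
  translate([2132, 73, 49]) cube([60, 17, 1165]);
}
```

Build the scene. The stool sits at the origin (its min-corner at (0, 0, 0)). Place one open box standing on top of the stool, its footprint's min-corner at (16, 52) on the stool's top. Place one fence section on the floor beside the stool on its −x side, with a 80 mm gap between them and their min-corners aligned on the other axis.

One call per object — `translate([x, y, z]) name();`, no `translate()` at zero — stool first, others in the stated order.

stool();
translate([16, 52, 426]) open_box();
translate([-2454, 0, 0]) fence_section();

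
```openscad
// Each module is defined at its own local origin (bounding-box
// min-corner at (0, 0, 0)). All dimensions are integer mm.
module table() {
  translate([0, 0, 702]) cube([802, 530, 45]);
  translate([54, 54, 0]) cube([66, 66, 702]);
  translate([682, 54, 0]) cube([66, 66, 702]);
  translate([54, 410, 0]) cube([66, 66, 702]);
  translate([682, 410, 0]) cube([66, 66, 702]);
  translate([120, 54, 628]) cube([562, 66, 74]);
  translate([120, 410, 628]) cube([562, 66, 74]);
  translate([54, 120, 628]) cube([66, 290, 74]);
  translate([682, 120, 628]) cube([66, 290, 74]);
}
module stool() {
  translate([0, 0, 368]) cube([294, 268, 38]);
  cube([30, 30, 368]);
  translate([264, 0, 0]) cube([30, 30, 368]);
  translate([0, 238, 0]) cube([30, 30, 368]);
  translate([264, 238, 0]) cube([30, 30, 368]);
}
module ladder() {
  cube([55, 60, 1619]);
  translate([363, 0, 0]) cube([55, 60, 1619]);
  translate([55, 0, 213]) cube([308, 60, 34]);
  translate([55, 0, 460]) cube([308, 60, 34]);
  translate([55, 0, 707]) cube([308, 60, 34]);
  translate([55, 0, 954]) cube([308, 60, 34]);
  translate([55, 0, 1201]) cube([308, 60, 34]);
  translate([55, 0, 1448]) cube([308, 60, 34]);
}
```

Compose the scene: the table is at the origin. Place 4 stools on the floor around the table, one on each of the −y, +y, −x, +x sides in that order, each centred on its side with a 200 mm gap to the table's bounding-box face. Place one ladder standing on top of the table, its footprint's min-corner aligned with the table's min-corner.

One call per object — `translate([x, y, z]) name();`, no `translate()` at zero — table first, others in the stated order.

table();
translate([254, -468, 0]) stool();
translate([254, 730, 0]) stool();
translate([-494, 131, 0]) stool();
translate([1002, 131, 0]) stool();
translate([0, 0, 747]) ladder();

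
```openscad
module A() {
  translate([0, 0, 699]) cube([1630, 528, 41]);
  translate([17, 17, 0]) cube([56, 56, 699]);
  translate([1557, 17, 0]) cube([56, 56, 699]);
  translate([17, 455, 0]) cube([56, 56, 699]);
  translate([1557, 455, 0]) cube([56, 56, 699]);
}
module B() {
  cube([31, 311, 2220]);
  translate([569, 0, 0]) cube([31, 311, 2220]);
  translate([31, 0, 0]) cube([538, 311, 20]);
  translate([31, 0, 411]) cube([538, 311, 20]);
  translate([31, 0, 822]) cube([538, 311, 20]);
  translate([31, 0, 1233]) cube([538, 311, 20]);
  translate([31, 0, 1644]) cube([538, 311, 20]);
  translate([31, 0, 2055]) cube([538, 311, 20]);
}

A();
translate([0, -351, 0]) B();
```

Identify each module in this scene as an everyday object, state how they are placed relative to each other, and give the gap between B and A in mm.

The bookshelf's nearest face is 40 mm from the table's −y face.

A is a table. B is a bookshelf. The bookshelf is on the floor beside the table on its −y side. The gap between the bookshelf and the table is 40 mm.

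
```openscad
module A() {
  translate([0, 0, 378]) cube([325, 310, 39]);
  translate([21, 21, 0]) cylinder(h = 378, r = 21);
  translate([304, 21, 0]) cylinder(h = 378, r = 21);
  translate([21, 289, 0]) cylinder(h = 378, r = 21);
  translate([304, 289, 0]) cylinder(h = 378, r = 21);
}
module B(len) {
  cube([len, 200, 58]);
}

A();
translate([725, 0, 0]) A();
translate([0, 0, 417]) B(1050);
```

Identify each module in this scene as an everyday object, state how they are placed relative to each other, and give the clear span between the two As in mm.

Second stool starts at x = 725; first ends at x = 325; clear span = 725 − 325 = 400 mm.

A is a stool. B is a beam. A beam spans the tops of two stools. The clear span between the two stools is 400 mm.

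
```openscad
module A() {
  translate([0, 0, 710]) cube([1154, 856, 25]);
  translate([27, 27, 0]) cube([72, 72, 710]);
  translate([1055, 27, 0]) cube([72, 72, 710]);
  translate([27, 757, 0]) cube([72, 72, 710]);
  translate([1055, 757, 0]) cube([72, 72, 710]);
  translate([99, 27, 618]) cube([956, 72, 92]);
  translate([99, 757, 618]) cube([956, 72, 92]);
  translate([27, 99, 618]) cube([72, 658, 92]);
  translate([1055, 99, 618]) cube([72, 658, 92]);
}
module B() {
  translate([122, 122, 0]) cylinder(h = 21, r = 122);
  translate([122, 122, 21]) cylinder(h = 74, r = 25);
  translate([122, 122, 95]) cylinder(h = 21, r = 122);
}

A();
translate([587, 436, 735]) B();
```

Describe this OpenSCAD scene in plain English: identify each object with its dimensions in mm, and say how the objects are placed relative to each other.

A is a table with a 1154×856 mm rectangular top, 25 mm thick, top surface at z = 735 mm, supported by four 72×72 mm square legs, each inset 27 mm from the nearest pair of top edges, running from the floor. Four apron rails, 72 mm thick and 92 mm tall, run between adjacent legs with their top edges flush with the underside of the top and their outer faces flush with the legs' outer faces.

B is a spool: two coaxial disc flanges of radius 122 mm and thickness 21 mm, joined by a core cylinder of radius 25 mm and height 74 mm. The lower flange rests on z = 0 and the three cylinders share a vertical axis.

The spool is on top of the table.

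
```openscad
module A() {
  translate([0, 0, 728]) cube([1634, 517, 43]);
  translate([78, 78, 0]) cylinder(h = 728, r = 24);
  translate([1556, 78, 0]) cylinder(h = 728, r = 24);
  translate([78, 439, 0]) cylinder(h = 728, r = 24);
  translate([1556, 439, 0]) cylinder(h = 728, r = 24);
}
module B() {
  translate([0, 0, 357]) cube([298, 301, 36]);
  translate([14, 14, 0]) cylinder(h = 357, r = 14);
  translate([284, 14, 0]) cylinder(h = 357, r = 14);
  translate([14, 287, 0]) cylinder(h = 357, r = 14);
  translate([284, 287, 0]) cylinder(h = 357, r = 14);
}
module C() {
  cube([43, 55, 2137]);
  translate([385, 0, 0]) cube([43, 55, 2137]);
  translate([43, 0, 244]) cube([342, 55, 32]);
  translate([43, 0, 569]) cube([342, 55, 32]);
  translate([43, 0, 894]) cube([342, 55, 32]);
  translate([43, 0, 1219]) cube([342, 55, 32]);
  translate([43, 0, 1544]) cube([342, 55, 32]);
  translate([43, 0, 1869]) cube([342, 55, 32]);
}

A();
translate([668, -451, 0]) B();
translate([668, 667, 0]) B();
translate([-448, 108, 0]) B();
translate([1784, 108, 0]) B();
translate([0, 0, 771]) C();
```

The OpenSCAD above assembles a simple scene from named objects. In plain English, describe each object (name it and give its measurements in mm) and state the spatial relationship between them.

A is a table with a 1634×517 mm rectangular top, 43 mm thick, top surface at z = 771 mm, supported by four round legs of 48 mm diameter, each leg's bounding box inset 54 mm from the nearest pair of top edges, running from the floor.

B is a four-legged stool. The seat is 298×301 mm, 36 mm thick, top at z = 393 mm. It stands on four round legs, each 28 mm in diameter, from z = 0 to the seat underside, each leg's axis is inset half a diameter from the nearest pair of seat edges (so the leg's bounding box is flush with the corner).

C is a straight ladder. Two 43×55 mm vertical rails, 2137 mm tall, stand 428 mm apart (outside-to-outside) with their front faces coplanar on the −y side. 6 rungs, each 55 mm deep and 32 mm tall, span between the inner faces of the rails, front faces flush with the rails. The lowest rung's underside is at z = 244 mm and rungs are spaced 325 mm apart (underside to underside).

Four stools sit around the table at the −y, +y, −x, +x sides. The ladder is on top of the table.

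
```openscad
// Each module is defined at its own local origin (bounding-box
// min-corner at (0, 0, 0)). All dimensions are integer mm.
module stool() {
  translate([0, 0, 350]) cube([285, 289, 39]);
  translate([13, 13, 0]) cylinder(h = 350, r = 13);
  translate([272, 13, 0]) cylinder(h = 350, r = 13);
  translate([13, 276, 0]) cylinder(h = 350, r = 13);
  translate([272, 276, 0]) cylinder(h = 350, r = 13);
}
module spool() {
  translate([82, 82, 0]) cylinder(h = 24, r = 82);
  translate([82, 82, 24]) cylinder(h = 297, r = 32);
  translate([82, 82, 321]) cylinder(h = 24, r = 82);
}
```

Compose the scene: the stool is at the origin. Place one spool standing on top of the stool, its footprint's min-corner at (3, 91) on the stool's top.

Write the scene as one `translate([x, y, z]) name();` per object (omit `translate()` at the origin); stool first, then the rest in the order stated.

stool();
translate([3, 91, 389]) spool();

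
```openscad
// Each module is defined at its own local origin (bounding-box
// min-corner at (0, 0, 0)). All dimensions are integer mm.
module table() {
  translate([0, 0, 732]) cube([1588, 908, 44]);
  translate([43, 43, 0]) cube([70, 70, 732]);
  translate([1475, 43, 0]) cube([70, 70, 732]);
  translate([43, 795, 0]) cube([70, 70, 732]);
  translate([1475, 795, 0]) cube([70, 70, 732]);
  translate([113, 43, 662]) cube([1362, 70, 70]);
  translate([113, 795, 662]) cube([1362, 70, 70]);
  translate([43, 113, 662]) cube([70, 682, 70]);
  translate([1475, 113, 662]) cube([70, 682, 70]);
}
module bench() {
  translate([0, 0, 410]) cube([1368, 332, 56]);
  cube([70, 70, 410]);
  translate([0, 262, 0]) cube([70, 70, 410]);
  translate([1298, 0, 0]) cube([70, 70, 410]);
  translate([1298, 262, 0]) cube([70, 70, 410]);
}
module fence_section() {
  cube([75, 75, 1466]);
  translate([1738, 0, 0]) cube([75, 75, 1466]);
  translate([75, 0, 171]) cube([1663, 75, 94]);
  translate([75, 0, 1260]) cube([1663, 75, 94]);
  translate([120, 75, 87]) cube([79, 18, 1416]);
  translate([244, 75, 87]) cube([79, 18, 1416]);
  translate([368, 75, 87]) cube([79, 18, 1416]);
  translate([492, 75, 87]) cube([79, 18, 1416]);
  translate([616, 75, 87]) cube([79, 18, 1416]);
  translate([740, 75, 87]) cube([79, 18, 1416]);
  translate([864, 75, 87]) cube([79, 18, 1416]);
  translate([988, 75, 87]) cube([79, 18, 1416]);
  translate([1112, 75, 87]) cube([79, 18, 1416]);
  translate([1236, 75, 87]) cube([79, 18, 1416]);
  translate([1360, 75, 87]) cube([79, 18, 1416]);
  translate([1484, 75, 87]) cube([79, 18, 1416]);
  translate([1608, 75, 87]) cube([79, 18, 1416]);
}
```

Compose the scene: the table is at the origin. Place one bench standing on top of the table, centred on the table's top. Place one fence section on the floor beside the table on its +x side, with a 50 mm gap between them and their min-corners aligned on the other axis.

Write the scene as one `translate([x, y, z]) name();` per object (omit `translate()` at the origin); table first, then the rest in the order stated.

table();
translate([110, 288, 776]) bench();
translate([1638, 0, 0]) fence_section();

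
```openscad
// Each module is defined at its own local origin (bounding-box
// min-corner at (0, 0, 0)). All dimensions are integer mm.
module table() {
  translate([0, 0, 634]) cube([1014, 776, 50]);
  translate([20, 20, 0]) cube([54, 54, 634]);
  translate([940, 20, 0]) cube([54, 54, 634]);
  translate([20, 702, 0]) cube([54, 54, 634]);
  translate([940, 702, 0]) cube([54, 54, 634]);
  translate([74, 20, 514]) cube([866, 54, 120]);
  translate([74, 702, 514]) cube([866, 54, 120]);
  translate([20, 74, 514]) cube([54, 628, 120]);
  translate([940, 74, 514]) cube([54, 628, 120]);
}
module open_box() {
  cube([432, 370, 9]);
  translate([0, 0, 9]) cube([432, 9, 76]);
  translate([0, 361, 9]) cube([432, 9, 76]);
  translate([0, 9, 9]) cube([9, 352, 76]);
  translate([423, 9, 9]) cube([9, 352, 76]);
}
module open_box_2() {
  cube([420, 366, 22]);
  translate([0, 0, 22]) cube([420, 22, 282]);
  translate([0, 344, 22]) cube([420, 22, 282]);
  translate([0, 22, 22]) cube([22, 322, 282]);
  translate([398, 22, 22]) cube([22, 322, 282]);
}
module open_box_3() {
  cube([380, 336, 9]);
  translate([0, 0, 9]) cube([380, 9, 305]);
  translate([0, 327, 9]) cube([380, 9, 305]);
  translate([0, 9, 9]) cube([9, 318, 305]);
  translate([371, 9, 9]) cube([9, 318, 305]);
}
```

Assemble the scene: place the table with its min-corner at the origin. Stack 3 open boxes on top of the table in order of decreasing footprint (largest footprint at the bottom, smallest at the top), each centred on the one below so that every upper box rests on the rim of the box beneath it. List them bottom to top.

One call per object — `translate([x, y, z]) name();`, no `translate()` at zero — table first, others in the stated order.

table();
translate([291, 203, 684]) open_box();
translate([297, 205, 769]) open_box_2();
translate([317, 220, 1073]) open_box_3();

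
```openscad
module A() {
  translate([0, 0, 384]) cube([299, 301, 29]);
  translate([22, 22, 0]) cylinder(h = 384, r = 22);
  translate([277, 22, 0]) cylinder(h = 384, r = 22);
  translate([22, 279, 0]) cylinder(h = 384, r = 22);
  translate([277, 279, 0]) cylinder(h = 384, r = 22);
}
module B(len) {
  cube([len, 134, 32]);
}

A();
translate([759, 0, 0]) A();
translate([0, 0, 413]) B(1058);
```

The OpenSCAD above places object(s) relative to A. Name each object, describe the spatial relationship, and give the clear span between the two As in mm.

A is a stool. B is a beam. A beam spans the tops of two stools. The clear span between the two stools is 460 mm.

Second stool starts at x = 759; first ends at x = 299; clear span = 759 − 299 = 460 mm.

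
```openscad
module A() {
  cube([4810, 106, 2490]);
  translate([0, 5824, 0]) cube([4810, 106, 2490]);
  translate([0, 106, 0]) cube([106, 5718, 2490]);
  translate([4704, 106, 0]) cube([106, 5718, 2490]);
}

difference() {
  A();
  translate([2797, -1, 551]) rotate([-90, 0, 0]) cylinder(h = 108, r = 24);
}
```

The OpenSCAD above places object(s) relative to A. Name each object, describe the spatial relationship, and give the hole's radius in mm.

The subtracted cylinder has r = 24 mm.

A is a house frame. The house frame has a circular hole through its front wall. The hole's radius is 24 mm.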